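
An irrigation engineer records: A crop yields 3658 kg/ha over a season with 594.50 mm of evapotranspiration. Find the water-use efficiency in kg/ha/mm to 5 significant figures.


Approach: apply the water-use efficiency ratio, WUE = yield/ET.
WUE = 3658 / 594.50 = 6.1531 kg/ha/mm
Therefore the water-use efficiency = 6.1531 kg/ha/mm.


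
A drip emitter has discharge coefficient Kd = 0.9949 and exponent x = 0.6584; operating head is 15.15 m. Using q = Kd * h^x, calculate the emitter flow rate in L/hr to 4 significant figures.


q = 0.9949 * 15.15^0.6584 = 5.956 L/hr
Therefore the emitter flow rate = 5.956 L/hr.


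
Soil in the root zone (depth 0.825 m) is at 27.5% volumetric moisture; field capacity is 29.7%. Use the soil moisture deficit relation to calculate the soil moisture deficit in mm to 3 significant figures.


Approach: apply the soil moisture deficit relation, SMD = (FC - theta)/100 * depth * 1000.
SMD = (29.7 - 27.5)/100 * 0.825 * 1000 = 18.1 mm
Therefore the soil moisture deficit = 18.1 mm.


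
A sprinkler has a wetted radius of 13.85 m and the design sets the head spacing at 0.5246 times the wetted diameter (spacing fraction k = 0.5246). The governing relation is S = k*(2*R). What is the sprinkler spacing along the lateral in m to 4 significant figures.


S = 0.5246 * (2 * 13.85) = 14.53 m
Therefore the sprinkler spacing along the lateral = 14.53 m.


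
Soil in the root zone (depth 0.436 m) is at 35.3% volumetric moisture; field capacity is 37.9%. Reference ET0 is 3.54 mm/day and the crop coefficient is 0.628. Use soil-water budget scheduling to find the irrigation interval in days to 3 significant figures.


Approach: apply soil-water budget scheduling, SMD = (FC-theta)/100*depth*1000; ETc = ET0*Kc; interval = SMD/ETc.
Step 1 — soil moisture deficit:
  SMD = (37.9 - 35.3)/100 * 0.436 * 1000 = 11.336 mm
Step 2 — daily crop ET (ETc = ET0*Kc):
  ETc = 3.54 * 0.628 = 2.2231 mm/day
Step 3 — irrigation interval (SMD/ETc):
  interval = 11.336 / 2.2231 = 5.10 days
Therefore the irrigation interval = 5.10 days.


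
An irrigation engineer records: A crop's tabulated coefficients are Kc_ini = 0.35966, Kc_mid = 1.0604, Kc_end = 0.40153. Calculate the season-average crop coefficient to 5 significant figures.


Approach: apply a simple seasonal average, Kc_avg = (Kc_ini + Kc_mid + Kc_end)/3.
Kc_avg = (0.35966 + 1.0604 + 0.40153)/3 = 0.60720
Therefore the season-average crop coefficient = 0.60720.


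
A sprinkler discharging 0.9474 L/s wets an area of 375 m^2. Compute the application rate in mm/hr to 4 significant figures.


Approach: apply the application rate relation, rate = (Q/A)*3600.
rate = (0.9474 / 375) * 3600 = 9.095 mm/hr
Therefore the application rate = 9.095 mm/hr.


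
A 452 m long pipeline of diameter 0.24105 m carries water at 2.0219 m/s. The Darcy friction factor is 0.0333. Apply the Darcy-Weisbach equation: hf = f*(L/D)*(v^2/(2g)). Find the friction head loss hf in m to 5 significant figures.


hf = 0.0333 * (452/0.24105) * (2.0219^2 / (2*9.81))
hf = 13.011 m
Therefore the friction head loss hf = 13.011 m.


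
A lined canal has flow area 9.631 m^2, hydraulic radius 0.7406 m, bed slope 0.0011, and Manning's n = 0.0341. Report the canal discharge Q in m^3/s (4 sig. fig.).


Approach: apply Manning's equation, Q = (1/n)*A*R^(2/3)*S^(1/2).
Q = (1/0.0341) * 9.631 * 0.7406^(2/3) * 0.0011^(1/2) = 7.668 m^3/s
Therefore the canal discharge Q = 7.668 m^3/s.


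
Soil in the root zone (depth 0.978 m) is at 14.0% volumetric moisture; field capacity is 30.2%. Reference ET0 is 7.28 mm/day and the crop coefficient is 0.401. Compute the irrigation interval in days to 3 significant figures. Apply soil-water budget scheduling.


Approach: apply soil-water budget scheduling, SMD = (FC-theta)/100*depth*1000; ETc = ET0*Kc; interval = SMD/ETc.
Step 1 — soil moisture deficit:
  SMD = (30.2 - 14.0)/100 * 0.978 * 1000 = 158.44 mm
Step 2 — daily crop ET (ETc = ET0*Kc):
  ETc = 7.28 * 0.401 = 2.9193 mm/day
Step 3 — irrigation interval (SMD/ETc):
  interval = 158.44 / 2.9193 = 54.3 days
Therefore the irrigation interval = 54.3 days.


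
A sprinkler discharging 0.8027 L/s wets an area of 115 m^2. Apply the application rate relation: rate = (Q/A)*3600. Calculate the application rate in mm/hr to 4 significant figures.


rate = (0.8027 / 115) * 3600 = 25.13 mm/hr
Therefore the application rate = 25.13 mm/hr.


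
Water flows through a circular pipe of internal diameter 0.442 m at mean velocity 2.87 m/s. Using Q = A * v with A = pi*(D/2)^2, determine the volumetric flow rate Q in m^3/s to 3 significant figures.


A = pi*(0.442/2)^2 = 0.15344 m^2
Q = 0.15344 * 2.87 = 0.440 m^3/s
Therefore the volumetric flow rate Q = 0.440 m^3/s.


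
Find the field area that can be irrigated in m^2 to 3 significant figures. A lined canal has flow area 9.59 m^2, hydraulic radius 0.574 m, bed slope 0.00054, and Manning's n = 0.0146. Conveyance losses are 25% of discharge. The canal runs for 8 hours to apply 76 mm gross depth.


Approach: apply Manning's equation with a conveyance and depth budget, Q = (1/n)*A*R^(2/3)*S^(1/2); Q_field = Q*(1-loss); Area = Q_field*t/(d/1000).
Step 1 — canal discharge (Manning's equation):
  Q = (1/0.0146) * 9.59 * 0.574^(2/3) * 0.00054^(1/2) = 10.542 m^3/s
Step 2 — delivered flow: Q_field = 10.542*(1 - 25/100) = 7.9068 m^3/s
Step 3 — volume delivered: V = 7.9068 * 8*3600 = 227710 m^3
Step 4 — area served: A = V / (depth/1000) = 227710 / 0.076 = 3000000 m^2
Therefore the field area that can be irrigated = 3000000 m^2.


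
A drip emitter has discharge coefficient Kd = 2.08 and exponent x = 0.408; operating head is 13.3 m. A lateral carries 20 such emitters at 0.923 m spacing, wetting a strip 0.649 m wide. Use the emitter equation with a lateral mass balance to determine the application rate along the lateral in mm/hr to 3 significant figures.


Approach: apply the emitter equation with a lateral mass balance, q = Kd*h^x; Q = n*q; rate = Q/(n*spacing*width).
Step 1 — single emitter flow (q = Kd*h^x):
  q = 2.08 * 13.3^0.408 = 5.9785 L/hr
Step 2 — total lateral flow: Q = 20 * 5.9785 = 119.57 L/hr
Step 3 — wetted area: A = 20 * 0.923 * 0.649 = 11.981 m^2
Step 4 — application rate: Q/A = 119.57/11.981 = 9.98 mm/hr
Therefore the application rate along the lateral = 9.98 mm/hr.


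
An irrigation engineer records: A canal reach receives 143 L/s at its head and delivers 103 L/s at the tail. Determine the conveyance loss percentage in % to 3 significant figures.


Approach: apply the conveyance loss ratio, loss% = ((Q_head - Q_tail)/Q_head)*100.
loss = ((143 - 103)/143)*100 = 28.0 %
Therefore the conveyance loss percentage = 28.0 %.


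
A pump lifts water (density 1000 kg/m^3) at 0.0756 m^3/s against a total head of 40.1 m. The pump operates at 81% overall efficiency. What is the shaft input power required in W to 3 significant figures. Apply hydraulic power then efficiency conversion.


Approach: apply hydraulic power then efficiency conversion, P = rho*g*Q*H; P_in = P/eta.
Step 1 — hydraulic power (P = rho*g*Q*H):
  P = 1000 * 9.81 * 0.0756 * 40.1 = 29740 W
Step 2 — input power: P_in = P/eta = 29740 / 0.81 = 36700 W
Therefore the shaft input power required = 36700 W.


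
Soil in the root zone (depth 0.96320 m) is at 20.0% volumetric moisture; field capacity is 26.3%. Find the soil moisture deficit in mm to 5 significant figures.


Approach: apply the soil moisture deficit relation, SMD = (FC - theta)/100 * depth * 1000.
SMD = (26.3 - 20.0)/100 * 0.96320 * 1000 = 60.682 mm
Therefore the soil moisture deficit = 60.682 mm.


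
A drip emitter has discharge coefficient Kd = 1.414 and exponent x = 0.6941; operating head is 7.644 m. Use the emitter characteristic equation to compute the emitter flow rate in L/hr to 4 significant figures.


Approach: apply the emitter characteristic equation, q = Kd * h^x.
q = 1.414 * 7.644^0.6941 = 5.802 L/hr
Therefore the emitter flow rate = 5.802 L/hr.


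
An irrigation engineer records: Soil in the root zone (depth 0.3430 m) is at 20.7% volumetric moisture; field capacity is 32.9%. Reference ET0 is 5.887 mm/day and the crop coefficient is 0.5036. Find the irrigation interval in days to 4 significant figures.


Approach: apply soil-water budget scheduling, SMD = (FC-theta)/100*depth*1000; ETc = ET0*Kc; interval = SMD/ETc.
Step 1 — soil moisture deficit:
  SMD = (32.9 - 20.7)/100 * 0.3430 * 1000 = 41.8460 mm
Step 2 — daily crop ET (ETc = ET0*Kc):
  ETc = 5.887 * 0.5036 = 2.96469 mm/day
Step 3 — irrigation interval (SMD/ETc):
  interval = 41.8460 / 2.96469 = 14.11 days
Therefore the irrigation interval = 14.11 days.


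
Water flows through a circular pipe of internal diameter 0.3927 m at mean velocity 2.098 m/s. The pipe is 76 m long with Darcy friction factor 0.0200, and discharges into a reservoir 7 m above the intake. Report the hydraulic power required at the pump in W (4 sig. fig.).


Approach: apply continuity + Darcy-Weisbach + hydraulic power, Q = A*v; hf = f*(L/D)*(v^2/(2g)); H = static + hf; P = rho*g*Q*H.
Step 1 — flow rate (continuity, Q = A*v):
  A = pi*(0.3927/2)^2 = 0.121119 m^2
  Q = 0.121119 * 2.098 = 0.254107 m^3/s
Step 2 — friction head loss (Darcy-Weisbach):
  hf = 0.0200 * (76/0.3927) * (2.098^2 / (2*9.81))
  hf = 0.868350 m
Step 3 — total head: H = 7 + 0.868350 = 7.86835 m
Step 4 — hydraulic power (P = rho*g*Q*H):
  P = 1000 * 9.81 * 0.254107 * 7.86835 = 19610 W
Therefore the hydraulic power required at the pump = 19610 W.


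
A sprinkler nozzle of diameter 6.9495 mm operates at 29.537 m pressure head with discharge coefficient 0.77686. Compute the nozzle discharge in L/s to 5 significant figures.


Approach: apply the orifice equation, Q = Cd*A*sqrt(2*g*h), A = pi*(d/2)^2.
A = pi*(6.9495e-3/2)^2 = 3.793124e-05 m^2
Q = 0.77686 * 3.793124e-05 * sqrt(2*9.81*29.537) * 1000 = 0.70937 L/s
Therefore the nozzle discharge = 0.70937 L/s.


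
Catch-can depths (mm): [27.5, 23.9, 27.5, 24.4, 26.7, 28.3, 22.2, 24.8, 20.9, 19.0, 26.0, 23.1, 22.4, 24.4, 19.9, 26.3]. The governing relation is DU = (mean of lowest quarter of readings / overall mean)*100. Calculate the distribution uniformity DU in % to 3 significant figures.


sorted lowest 4 of 16: [19.0, 19.9, 20.9, 22.2] -> mean = 20.500 mm
overall mean = 24.206 mm
DU = (20.500/24.206)*100 = 84.7 %
Therefore the distribution uniformity DU = 84.7 %.


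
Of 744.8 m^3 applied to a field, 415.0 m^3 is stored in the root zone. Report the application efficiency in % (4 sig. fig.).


Approach: apply the application efficiency ratio, Ea = (stored/applied)*100.
Ea = (415.0/744.8)*100 = 55.72 %
Therefore the application efficiency = 55.72 %.


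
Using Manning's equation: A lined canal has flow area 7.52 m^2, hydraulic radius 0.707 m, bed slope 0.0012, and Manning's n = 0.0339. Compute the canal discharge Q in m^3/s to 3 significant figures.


Approach: apply Manning's equation, Q = (1/n)*A*R^(2/3)*S^(1/2).
Q = (1/0.0339) * 7.52 * 0.707^(2/3) * 0.0012^(1/2) = 6.10 m^3/s
Therefore the canal discharge Q = 6.10 m^3/s.


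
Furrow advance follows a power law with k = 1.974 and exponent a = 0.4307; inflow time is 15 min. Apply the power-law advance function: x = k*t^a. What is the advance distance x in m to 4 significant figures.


x = 1.974 * 15^0.4307 = 6.337 m
Therefore the advance distance x = 6.337 m.


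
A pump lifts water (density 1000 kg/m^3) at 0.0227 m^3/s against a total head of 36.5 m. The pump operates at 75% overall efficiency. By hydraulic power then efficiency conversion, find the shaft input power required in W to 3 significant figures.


Approach: apply hydraulic power then efficiency conversion, P = rho*g*Q*H; P_in = P/eta.
Step 1 — hydraulic power (P = rho*g*Q*H):
  P = 1000 * 9.81 * 0.0227 * 36.5 = 8128.1 W
Step 2 — input power: P_in = P/eta = 8128.1 / 0.75 = 10800 W
Therefore the shaft input power required = 10800 W.


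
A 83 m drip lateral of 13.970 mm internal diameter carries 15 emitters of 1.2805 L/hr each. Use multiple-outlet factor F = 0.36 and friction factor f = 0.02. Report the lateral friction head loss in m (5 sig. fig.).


Approach: apply Darcy-Weisbach with the multiple-outlet F-factor, Q = n*q/(3600*1000) m^3/s; v = Q/A; hf = F*f*(L/D)*(v^2/(2g)).
Q = 15*1.2805/(3600*1000) = 5.335417e-06 m^3/s
A = pi*(13.970e-3/2)^2 = 1.532790e-04 m^2, so v = Q/A = 0.03480853 m/s
hf = 0.36*0.02*(83/0.013970)*(0.03480853^2/(2*9.81)) = 0.0026417 m
Therefore the lateral friction head loss = 0.0026417 m.


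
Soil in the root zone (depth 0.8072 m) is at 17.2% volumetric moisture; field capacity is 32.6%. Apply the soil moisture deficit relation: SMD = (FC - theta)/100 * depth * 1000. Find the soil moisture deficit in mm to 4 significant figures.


SMD = (32.6 - 17.2)/100 * 0.8072 * 1000 = 124.3 mm
Therefore the soil moisture deficit = 124.3 mm.


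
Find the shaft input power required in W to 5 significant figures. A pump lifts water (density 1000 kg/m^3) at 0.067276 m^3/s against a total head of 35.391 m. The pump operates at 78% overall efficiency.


Approach: apply hydraulic power then efficiency conversion, P = rho*g*Q*H; P_in = P/eta.
Step 1 — hydraulic power (P = rho*g*Q*H):
  P = 1000 * 9.81 * 0.067276 * 35.391 = 23357.27 W
Step 2 — input power: P_in = P/eta = 23357.27 / 0.78 = 29945 W
Therefore the shaft input power required = 29945 W.


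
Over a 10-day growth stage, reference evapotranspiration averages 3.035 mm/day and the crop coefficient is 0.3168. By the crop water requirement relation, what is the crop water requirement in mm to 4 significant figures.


Approach: apply the crop water requirement relation, CWR = ET0 * Kc * days.
CWR = 3.035 * 0.3168 * 10 = 9.615 mm
Therefore the crop water requirement = 9.615 mm.


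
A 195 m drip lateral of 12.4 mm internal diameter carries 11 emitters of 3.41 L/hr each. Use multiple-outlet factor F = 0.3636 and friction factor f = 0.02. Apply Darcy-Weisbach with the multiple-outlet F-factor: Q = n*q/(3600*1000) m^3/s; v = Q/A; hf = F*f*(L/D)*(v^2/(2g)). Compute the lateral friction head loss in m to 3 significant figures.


Q = 11*3.41/(3600*1000) = 1.0419e-05 m^3/s
A = pi*(12.4e-3/2)^2 = 1.2076e-04 m^2, so v = Q/A = 0.086280 m/s
hf = 0.3636*0.02*(195/0.0124)*(0.086280^2/(2*9.81)) = 0.0434 m
Therefore the lateral friction head loss = 0.0434 m.


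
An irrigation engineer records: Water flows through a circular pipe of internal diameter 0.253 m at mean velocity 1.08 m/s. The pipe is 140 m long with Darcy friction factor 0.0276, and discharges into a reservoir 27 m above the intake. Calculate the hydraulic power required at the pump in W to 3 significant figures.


Approach: apply continuity + Darcy-Weisbach + hydraulic power, Q = A*v; hf = f*(L/D)*(v^2/(2g)); H = static + hf; P = rho*g*Q*H.
Step 1 — flow rate (continuity, Q = A*v):
  A = pi*(0.253/2)^2 = 0.050273 m^2
  Q = 0.050273 * 1.08 = 0.054294 m^3/s
Step 2 — friction head loss (Darcy-Weisbach):
  hf = 0.0276 * (140/0.253) * (1.08^2 / (2*9.81))
  hf = 0.90796 m
Step 3 — total head: H = 27 + 0.90796 = 27.908 m
Step 4 — hydraulic power (P = rho*g*Q*H):
  P = 1000 * 9.81 * 0.054294 * 27.908 = 14900 W
Therefore the hydraulic power required at the pump = 14900 W.


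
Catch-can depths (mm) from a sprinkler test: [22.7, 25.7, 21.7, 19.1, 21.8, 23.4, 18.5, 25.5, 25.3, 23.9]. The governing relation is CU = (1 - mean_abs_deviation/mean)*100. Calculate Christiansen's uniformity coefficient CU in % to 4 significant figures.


mean = 22.7600 mm
mean |d_i - mean| = 2.00000 mm
CU = (1 - 2.00000/22.7600)*100 = 91.21 %
Therefore Christiansen's uniformity coefficient CU = 91.21 %.


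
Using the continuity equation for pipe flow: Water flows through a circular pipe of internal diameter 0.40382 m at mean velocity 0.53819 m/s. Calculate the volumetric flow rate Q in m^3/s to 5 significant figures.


Approach: apply the continuity equation for pipe flow, Q = A * v with A = pi*(D/2)^2.
A = pi*(0.40382/2)^2 = 0.1280753 m^2
Q = 0.1280753 * 0.53819 = 0.068929 m^3/s
Therefore the volumetric flow rate Q = 0.068929 m^3/s.


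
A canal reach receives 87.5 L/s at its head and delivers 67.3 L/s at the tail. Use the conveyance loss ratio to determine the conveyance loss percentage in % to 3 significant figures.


Approach: apply the conveyance loss ratio, loss% = ((Q_head - Q_tail)/Q_head)*100.
loss = ((87.5 - 67.3)/87.5)*100 = 23.1 %
Therefore the conveyance loss percentage = 23.1 %.


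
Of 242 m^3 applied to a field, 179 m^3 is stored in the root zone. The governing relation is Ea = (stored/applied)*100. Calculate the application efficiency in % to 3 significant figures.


Ea = (179/242)*100 = 74.0 %
Therefore the application efficiency = 74.0 %.


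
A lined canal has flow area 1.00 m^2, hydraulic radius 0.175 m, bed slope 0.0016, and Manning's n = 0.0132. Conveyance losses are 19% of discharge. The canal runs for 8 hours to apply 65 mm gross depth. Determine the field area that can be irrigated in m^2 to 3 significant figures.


Approach: apply Manning's equation with a conveyance and depth budget, Q = (1/n)*A*R^(2/3)*S^(1/2); Q_field = Q*(1-loss); Area = Q_field*t/(d/1000).
Step 1 — canal discharge (Manning's equation):
  Q = (1/0.0132) * 1.00 * 0.175^(2/3) * 0.0016^(1/2) = 0.94808 m^3/s
Step 2 — delivered flow: Q_field = 0.94808*(1 - 19/100) = 0.76794 m^3/s
Step 3 — volume delivered: V = 0.76794 * 8*3600 = 22117 m^3
Step 4 — area served: A = V / (depth/1000) = 22117 / 0.065 = 340000 m^2
Therefore the field area that can be irrigated = 340000 m^2.


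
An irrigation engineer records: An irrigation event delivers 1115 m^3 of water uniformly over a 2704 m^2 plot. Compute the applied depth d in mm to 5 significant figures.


Approach: apply depth from volume over area, d = (V/A)*1000.
d = (1115 / 2704) * 1000 = 412.35 mm
Therefore the applied depth d = 412.35 mm.


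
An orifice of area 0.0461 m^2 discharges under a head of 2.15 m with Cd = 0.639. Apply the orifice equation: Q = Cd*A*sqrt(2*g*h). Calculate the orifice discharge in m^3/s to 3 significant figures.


Q = 0.639 * 0.0461 * sqrt(2*9.81*2.15) = 0.191 m^3/s
Therefore the orifice discharge = 0.191 m^3/s.


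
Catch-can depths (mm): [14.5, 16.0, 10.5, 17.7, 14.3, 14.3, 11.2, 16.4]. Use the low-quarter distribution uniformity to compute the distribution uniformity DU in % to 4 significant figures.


Approach: apply the low-quarter distribution uniformity, DU = (mean of lowest quarter of readings / overall mean)*100.
sorted lowest 2 of 8: [10.5, 11.2] -> mean = 10.8500 mm
overall mean = 14.3625 mm
DU = (10.8500/14.3625)*100 = 75.54 %
Therefore the distribution uniformity DU = 75.54 %.


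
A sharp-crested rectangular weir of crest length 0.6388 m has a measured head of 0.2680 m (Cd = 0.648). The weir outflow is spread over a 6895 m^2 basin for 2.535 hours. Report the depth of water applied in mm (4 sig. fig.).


Approach: apply the rectangular weir equation with a volume-to-depth conversion, Q = (2/3)*Cd*L*sqrt(2g)*H^1.5; d = Q*t/A * 1000.
Step 1 — weir discharge:
  Q = (2/3)*0.648*0.6388*sqrt(2*9.81)*0.2680^1.5 = 0.169590 m^3/s
Step 2 — volume: V = 0.169590 * 2.535*3600 = 1547.68 m^3
Step 3 — depth: d = V/A * 1000 = 1547.68/6895 * 1000 = 224.5 mm
Therefore the depth of water applied = 224.5 mm.


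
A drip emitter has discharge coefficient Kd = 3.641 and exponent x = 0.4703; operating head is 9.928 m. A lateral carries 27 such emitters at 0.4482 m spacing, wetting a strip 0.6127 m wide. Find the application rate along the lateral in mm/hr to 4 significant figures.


Approach: apply the emitter equation with a lateral mass balance, q = Kd*h^x; Q = n*q; rate = Q/(n*spacing*width).
Step 1 — single emitter flow (q = Kd*h^x):
  q = 3.641 * 9.928^0.4703 = 10.7163 L/hr
Step 2 — total lateral flow: Q = 27 * 10.7163 = 289.340 L/hr
Step 3 — wetted area: A = 27 * 0.4482 * 0.6127 = 7.41453 m^2
Step 4 — application rate: Q/A = 289.340/7.41453 = 39.02 mm/hr
Therefore the application rate along the lateral = 39.02 mm/hr.


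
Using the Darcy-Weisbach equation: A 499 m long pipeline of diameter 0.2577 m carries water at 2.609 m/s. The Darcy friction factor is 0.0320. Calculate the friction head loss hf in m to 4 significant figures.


Approach: apply the Darcy-Weisbach equation, hf = f*(L/D)*(v^2/(2g)).
hf = 0.0320 * (499/0.2577) * (2.609^2 / (2*9.81))
hf = 21.50 m
Therefore the friction head loss hf = 21.50 m.


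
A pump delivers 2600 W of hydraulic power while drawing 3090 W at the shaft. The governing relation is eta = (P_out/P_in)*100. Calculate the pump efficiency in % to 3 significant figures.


eta = (2600 / 3090) * 100 = 84.1 %
Therefore the pump efficiency = 84.1 %.


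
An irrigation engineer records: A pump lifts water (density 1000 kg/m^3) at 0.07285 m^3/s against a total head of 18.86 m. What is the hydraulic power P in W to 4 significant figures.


Approach: apply the hydraulic power relation, P = rho*g*Q*H.
P = 1000 * 9.81 * 0.07285 * 18.86 = 13480 W
Therefore the hydraulic power P = 13480 W.


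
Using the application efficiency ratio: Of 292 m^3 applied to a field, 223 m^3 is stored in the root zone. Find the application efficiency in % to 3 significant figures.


Approach: apply the application efficiency ratio, Ea = (stored/applied)*100.
Ea = (223/292)*100 = 76.4 %
Therefore the application efficiency = 76.4 %.


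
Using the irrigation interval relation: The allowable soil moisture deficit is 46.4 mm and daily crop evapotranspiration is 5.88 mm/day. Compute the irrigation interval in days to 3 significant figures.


Approach: apply the irrigation interval relation, interval = SMD / ETc.
interval = 46.4 / 5.88 = 7.89 days
Therefore the irrigation interval = 7.89 days.


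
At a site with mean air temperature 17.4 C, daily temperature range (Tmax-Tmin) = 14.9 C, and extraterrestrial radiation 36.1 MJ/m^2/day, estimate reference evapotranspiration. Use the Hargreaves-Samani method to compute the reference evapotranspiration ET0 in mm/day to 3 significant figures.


Approach: apply the Hargreaves-Samani method, ET0 = 0.0023*(Tmean+17.8)*sqrt(Tmax-Tmin)*0.408*Ra.
ET0 = 0.0023*(17.4+17.8)*sqrt(14.9)*0.408*36.1 = 4.60 mm/day
Therefore the reference evapotranspiration ET0 = 4.60 mm/day.


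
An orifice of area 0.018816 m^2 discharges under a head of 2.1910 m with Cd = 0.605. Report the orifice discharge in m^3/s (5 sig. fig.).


Approach: apply the orifice equation, Q = Cd*A*sqrt(2*g*h).
Q = 0.605 * 0.018816 * sqrt(2*9.81*2.1910) = 0.074637 m^3/s
Therefore the orifice discharge = 0.074637 m^3/s.


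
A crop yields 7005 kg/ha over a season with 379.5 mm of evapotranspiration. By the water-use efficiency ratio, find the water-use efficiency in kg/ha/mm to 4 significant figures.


Approach: apply the water-use efficiency ratio, WUE = yield/ET.
WUE = 7005 / 379.5 = 18.46 kg/ha/mm
Therefore the water-use efficiency = 18.46 kg/ha/mm.


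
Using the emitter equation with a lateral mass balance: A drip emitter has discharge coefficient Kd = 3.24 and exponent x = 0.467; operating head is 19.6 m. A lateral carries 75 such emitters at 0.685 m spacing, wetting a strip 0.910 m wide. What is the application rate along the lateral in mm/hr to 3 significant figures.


Approach: apply the emitter equation with a lateral mass balance, q = Kd*h^x; Q = n*q; rate = Q/(n*spacing*width).
Step 1 — single emitter flow (q = Kd*h^x):
  q = 3.24 * 19.6^0.467 = 13.003 L/hr
Step 2 — total lateral flow: Q = 75 * 13.003 = 975.19 L/hr
Step 3 — wetted area: A = 75 * 0.685 * 0.910 = 46.751 m^2
Step 4 — application rate: Q/A = 975.19/46.751 = 20.9 mm/hr
Therefore the application rate along the lateral = 20.9 mm/hr.


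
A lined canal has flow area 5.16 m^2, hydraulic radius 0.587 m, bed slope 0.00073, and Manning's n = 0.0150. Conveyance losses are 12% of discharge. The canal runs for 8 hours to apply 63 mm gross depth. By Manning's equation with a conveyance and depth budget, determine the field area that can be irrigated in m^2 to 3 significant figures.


Approach: apply Manning's equation with a conveyance and depth budget, Q = (1/n)*A*R^(2/3)*S^(1/2); Q_field = Q*(1-loss); Area = Q_field*t/(d/1000).
Step 1 — canal discharge (Manning's equation):
  Q = (1/0.0150) * 5.16 * 0.587^(2/3) * 0.00073^(1/2) = 6.5160 m^3/s
Step 2 — delivered flow: Q_field = 6.5160*(1 - 12/100) = 5.7340 m^3/s
Step 3 — volume delivered: V = 5.7340 * 8*3600 = 165140 m^3
Step 4 — area served: A = V / (depth/1000) = 165140 / 0.063 = 2620000 m^2
Therefore the field area that can be irrigated = 2620000 m^2.


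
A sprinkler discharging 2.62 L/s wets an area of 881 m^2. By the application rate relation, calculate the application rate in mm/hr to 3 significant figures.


Approach: apply the application rate relation, rate = (Q/A)*3600.
rate = (2.62 / 881) * 3600 = 10.7 mm/hr
Therefore the application rate = 10.7 mm/hr.


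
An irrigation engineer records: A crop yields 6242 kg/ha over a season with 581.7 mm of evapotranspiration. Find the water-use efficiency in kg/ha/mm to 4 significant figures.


Approach: apply the water-use efficiency ratio, WUE = yield/ET.
WUE = 6242 / 581.7 = 10.73 kg/ha/mm
Therefore the water-use efficiency = 10.73 kg/ha/mm.


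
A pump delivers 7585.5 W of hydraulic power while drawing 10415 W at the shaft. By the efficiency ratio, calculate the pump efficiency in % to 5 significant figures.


Approach: apply the efficiency ratio, eta = (P_out/P_in)*100.
eta = (7585.5 / 10415) * 100 = 72.832 %
Therefore the pump efficiency = 72.832 %.


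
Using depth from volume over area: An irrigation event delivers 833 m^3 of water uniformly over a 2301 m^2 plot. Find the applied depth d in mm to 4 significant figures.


Approach: apply depth from volume over area, d = (V/A)*1000.
d = (833 / 2301) * 1000 = 362.0 mm
Therefore the applied depth d = 362.0 mm.


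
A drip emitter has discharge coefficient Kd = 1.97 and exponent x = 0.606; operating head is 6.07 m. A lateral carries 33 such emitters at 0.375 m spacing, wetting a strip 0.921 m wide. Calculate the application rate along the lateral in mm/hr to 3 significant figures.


Approach: apply the emitter equation with a lateral mass balance, q = Kd*h^x; Q = n*q; rate = Q/(n*spacing*width).
Step 1 — single emitter flow (q = Kd*h^x):
  q = 1.97 * 6.07^0.606 = 5.8760 L/hr
Step 2 — total lateral flow: Q = 33 * 5.8760 = 193.91 L/hr
Step 3 — wetted area: A = 33 * 0.375 * 0.921 = 11.397 m^2
Step 4 — application rate: Q/A = 193.91/11.397 = 17.0 mm/hr
Therefore the application rate along the lateral = 17.0 mm/hr.


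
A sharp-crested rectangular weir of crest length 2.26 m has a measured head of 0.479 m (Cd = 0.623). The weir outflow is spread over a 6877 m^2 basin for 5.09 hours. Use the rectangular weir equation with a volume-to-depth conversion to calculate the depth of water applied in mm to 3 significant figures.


Approach: apply the rectangular weir equation with a volume-to-depth conversion, Q = (2/3)*Cd*L*sqrt(2g)*H^1.5; d = Q*t/A * 1000.
Step 1 — weir discharge:
  Q = (2/3)*0.623*2.26*sqrt(2*9.81)*0.479^1.5 = 1.3783 m^3/s
Step 2 — volume: V = 1.3783 * 5.09*3600 = 25257 m^3
Step 3 — depth: d = V/A * 1000 = 25257/6877 * 1000 = 3670 mm
Therefore the depth of water applied = 3670 mm.


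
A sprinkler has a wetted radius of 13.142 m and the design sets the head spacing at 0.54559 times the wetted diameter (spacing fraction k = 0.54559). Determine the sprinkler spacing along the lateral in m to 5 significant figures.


Approach: apply the sprinkler spacing rule (spacing as a fraction of wetted diameter), S = k*(2*R).
S = 0.54559 * (2 * 13.142) = 14.340 m
Therefore the sprinkler spacing along the lateral = 14.340 m.


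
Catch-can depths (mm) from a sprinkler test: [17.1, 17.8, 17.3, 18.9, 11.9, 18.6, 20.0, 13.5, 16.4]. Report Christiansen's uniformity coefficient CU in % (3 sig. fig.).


Approach: apply Christiansen's uniformity coefficient, CU = (1 - mean_abs_deviation/mean)*100.
mean = 16.833 mm
mean |d_i - mean| = 1.9333 mm
CU = (1 - 1.9333/16.833)*100 = 88.5 %
Therefore Christiansen's uniformity coefficient CU = 88.5 %.


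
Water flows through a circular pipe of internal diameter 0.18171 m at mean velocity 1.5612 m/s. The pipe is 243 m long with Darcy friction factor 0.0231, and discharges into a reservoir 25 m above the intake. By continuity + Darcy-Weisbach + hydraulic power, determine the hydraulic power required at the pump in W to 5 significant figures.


Approach: apply continuity + Darcy-Weisbach + hydraulic power, Q = A*v; hf = f*(L/D)*(v^2/(2g)); H = static + hf; P = rho*g*Q*H.
Step 1 — flow rate (continuity, Q = A*v):
  A = pi*(0.18171/2)^2 = 0.02593269 m^2
  Q = 0.02593269 * 1.5612 = 0.04048611 m^3/s
Step 2 — friction head loss (Darcy-Weisbach):
  hf = 0.0231 * (243/0.18171) * (1.5612^2 / (2*9.81))
  hf = 3.837581 m
Step 3 — total head: H = 25 + 3.837581 = 28.83758 m
Step 4 — hydraulic power (P = rho*g*Q*H):
  P = 1000 * 9.81 * 0.04048611 * 28.83758 = 11453 W
Therefore the hydraulic power required at the pump = 11453 W.


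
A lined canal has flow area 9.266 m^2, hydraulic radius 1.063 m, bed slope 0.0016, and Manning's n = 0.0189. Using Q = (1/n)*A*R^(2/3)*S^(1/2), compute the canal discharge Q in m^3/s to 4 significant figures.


Q = (1/0.0189) * 9.266 * 1.063^(2/3) * 0.0016^(1/2) = 20.43 m^3/s
Therefore the canal discharge Q = 20.43 m^3/s.


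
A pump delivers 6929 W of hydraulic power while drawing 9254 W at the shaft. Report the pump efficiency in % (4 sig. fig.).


Approach: apply the efficiency ratio, eta = (P_out/P_in)*100.
eta = (6929 / 9254) * 100 = 74.88 %
Therefore the pump efficiency = 74.88 %.


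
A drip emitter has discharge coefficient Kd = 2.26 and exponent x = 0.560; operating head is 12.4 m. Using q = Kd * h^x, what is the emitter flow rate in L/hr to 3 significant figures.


q = 2.26 * 12.4^0.560 = 9.26 L/hr
Therefore the emitter flow rate = 9.26 L/hr.


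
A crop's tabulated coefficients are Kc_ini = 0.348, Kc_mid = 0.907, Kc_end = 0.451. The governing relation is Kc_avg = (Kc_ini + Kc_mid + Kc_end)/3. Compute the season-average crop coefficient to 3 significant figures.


Kc_avg = (0.348 + 0.907 + 0.451)/3 = 0.569
Therefore the season-average crop coefficient = 0.569.


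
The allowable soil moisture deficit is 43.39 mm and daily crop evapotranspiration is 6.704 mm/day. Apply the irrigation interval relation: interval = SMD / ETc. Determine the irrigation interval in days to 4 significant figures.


interval = 43.39 / 6.704 = 6.472 days
Therefore the irrigation interval = 6.472 days.


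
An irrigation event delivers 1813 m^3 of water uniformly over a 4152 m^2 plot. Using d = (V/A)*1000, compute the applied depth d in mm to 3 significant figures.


d = (1813 / 4152) * 1000 = 437 mm
Therefore the applied depth d = 437 mm.


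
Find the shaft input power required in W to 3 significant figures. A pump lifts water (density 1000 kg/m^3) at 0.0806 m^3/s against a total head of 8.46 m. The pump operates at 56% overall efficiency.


Approach: apply hydraulic power then efficiency conversion, P = rho*g*Q*H; P_in = P/eta.
Step 1 — hydraulic power (P = rho*g*Q*H):
  P = 1000 * 9.81 * 0.0806 * 8.46 = 6689.2 W
Step 2 — input power: P_in = P/eta = 6689.2 / 0.56 = 11900 W
Therefore the shaft input power required = 11900 W.


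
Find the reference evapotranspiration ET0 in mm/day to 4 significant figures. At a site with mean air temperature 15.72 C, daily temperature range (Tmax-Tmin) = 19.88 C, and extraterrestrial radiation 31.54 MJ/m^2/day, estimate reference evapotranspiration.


Approach: apply the Hargreaves-Samani method, ET0 = 0.0023*(Tmean+17.8)*sqrt(Tmax-Tmin)*0.408*Ra.
ET0 = 0.0023*(15.72+17.8)*sqrt(19.88)*0.408*31.54 = 4.423 mm/day
Therefore the reference evapotranspiration ET0 = 4.423 mm/day.


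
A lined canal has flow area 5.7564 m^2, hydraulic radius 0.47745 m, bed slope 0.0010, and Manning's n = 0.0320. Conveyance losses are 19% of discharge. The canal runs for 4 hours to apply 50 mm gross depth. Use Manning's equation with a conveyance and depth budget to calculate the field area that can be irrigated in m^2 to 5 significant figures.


Approach: apply Manning's equation with a conveyance and depth budget, Q = (1/n)*A*R^(2/3)*S^(1/2); Q_field = Q*(1-loss); Area = Q_field*t/(d/1000).
Step 1 — canal discharge (Manning's equation):
  Q = (1/0.0320) * 5.7564 * 0.47745^(2/3) * 0.0010^(1/2) = 3.474985 m^3/s
Step 2 — delivered flow: Q_field = 3.474985*(1 - 19/100) = 2.814738 m^3/s
Step 3 — volume delivered: V = 2.814738 * 4*3600 = 40532.22 m^3
Step 4 — area served: A = V / (depth/1000) = 40532.22 / 0.05 = 810640 m^2
Therefore the field area that can be irrigated = 810640 m^2.


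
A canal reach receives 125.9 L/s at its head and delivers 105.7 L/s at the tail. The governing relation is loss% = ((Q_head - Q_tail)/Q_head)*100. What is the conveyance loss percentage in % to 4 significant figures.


loss = ((125.9 - 105.7)/125.9)*100 = 16.04 %
Therefore the conveyance loss percentage = 16.04 %.


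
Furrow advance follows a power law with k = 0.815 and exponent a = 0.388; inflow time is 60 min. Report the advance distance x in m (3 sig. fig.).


Approach: apply the power-law advance function, x = k*t^a.
x = 0.815 * 60^0.388 = 3.99 m
Therefore the advance distance x = 3.99 m.


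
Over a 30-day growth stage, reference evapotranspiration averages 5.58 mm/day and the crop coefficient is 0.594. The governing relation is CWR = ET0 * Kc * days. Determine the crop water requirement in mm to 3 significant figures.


CWR = 5.58 * 0.594 * 30 = 99.4 mm
Therefore the crop water requirement = 99.4 mm.


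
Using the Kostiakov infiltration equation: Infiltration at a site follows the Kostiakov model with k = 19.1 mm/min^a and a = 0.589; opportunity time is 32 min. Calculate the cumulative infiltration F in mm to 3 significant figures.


Approach: apply the Kostiakov infiltration equation, F = k*t^a.
F = 19.1 * 32^0.589 = 147 mm
Therefore the cumulative infiltration F = 147 mm.


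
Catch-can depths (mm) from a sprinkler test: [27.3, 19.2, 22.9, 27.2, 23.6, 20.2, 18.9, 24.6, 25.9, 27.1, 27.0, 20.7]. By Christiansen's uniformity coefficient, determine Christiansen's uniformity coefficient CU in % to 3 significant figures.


Approach: apply Christiansen's uniformity coefficient, CU = (1 - mean_abs_deviation/mean)*100.
mean = 23.717 mm
mean |d_i - mean| = 2.8000 mm
CU = (1 - 2.8000/23.717)*100 = 88.2 %
Therefore Christiansen's uniformity coefficient CU = 88.2 %.


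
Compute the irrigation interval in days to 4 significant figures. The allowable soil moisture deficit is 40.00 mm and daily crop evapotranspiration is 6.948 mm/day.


Approach: apply the irrigation interval relation, interval = SMD / ETc.
interval = 40.00 / 6.948 = 5.757 days
Therefore the irrigation interval = 5.757 days.


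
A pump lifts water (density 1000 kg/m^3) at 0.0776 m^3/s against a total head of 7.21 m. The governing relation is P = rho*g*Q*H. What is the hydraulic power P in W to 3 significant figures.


P = 1000 * 9.81 * 0.0776 * 7.21 = 5490 W
Therefore the hydraulic power P = 5490 W.


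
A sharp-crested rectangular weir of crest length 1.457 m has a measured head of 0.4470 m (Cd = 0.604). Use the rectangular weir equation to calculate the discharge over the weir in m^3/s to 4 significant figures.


Approach: apply the rectangular weir equation, Q = (2/3)*Cd*L*sqrt(2g)*H^1.5.
Q = (2/3)*0.604*1.457*sqrt(2*9.81)*0.4470^1.5 = 0.7766 m^3/s
Therefore the discharge over the weir = 0.7766 m^3/s.


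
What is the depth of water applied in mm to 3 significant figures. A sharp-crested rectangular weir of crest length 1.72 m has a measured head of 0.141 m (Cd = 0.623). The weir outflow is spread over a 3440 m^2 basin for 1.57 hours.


Approach: apply the rectangular weir equation with a volume-to-depth conversion, Q = (2/3)*Cd*L*sqrt(2g)*H^1.5; d = Q*t/A * 1000.
Step 1 — weir discharge:
  Q = (2/3)*0.623*1.72*sqrt(2*9.81)*0.141^1.5 = 0.16753 m^3/s
Step 2 — volume: V = 0.16753 * 1.57*3600 = 946.90 m^3
Step 3 — depth: d = V/A * 1000 = 946.90/3440 * 1000 = 275 mm
Therefore the depth of water applied = 275 mm.


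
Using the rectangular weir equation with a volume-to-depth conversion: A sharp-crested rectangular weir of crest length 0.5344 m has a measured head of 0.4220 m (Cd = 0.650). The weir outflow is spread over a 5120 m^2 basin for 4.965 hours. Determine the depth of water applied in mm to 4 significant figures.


Approach: apply the rectangular weir equation with a volume-to-depth conversion, Q = (2/3)*Cd*L*sqrt(2g)*H^1.5; d = Q*t/A * 1000.
Step 1 — weir discharge:
  Q = (2/3)*0.650*0.5344*sqrt(2*9.81)*0.4220^1.5 = 0.281194 m^3/s
Step 2 — volume: V = 0.281194 * 4.965*3600 = 5026.07 m^3
Step 3 — depth: d = V/A * 1000 = 5026.07/5120 * 1000 = 981.7 mm
Therefore the depth of water applied = 981.7 mm.


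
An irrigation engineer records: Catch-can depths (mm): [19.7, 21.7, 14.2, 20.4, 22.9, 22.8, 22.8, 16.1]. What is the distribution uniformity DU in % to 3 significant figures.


Approach: apply the low-quarter distribution uniformity, DU = (mean of lowest quarter of readings / overall mean)*100.
sorted lowest 2 of 8: [14.2, 16.1] -> mean = 15.150 mm
overall mean = 20.075 mm
DU = (15.150/20.075)*100 = 75.5 %
Therefore the distribution uniformity DU = 75.5 %.


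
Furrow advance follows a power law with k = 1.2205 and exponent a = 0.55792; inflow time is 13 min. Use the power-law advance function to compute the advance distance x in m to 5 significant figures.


Approach: apply the power-law advance function, x = k*t^a.
x = 1.2205 * 13^0.55792 = 5.1054 m
Therefore the advance distance x = 5.1054 m.


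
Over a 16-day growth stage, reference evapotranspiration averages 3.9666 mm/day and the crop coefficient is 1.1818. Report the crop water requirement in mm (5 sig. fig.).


Approach: apply the crop water requirement relation, CWR = ET0 * Kc * days.
CWR = 3.9666 * 1.1818 * 16 = 75.004 mm
Therefore the crop water requirement = 75.004 mm.


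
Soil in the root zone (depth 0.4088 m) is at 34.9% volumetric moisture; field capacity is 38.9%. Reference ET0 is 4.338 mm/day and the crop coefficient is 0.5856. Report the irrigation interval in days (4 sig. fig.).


Approach: apply soil-water budget scheduling, SMD = (FC-theta)/100*depth*1000; ETc = ET0*Kc; interval = SMD/ETc.
Step 1 — soil moisture deficit:
  SMD = (38.9 - 34.9)/100 * 0.4088 * 1000 = 16.3520 mm
Step 2 — daily crop ET (ETc = ET0*Kc):
  ETc = 4.338 * 0.5856 = 2.54033 mm/day
Step 3 — irrigation interval (SMD/ETc):
  interval = 16.3520 / 2.54033 = 6.437 days
Therefore the irrigation interval = 6.437 days.


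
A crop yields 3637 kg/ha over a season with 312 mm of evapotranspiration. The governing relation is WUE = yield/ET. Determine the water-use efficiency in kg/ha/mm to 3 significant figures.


WUE = 3637 / 312 = 11.7 kg/ha/mm
Therefore the water-use efficiency = 11.7 kg/ha/mm.


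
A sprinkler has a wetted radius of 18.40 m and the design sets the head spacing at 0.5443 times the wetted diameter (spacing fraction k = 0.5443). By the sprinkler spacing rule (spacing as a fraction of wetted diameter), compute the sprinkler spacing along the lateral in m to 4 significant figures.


Approach: apply the sprinkler spacing rule (spacing as a fraction of wetted diameter), S = k*(2*R).
S = 0.5443 * (2 * 18.40) = 20.03 m
Therefore the sprinkler spacing along the lateral = 20.03 m.


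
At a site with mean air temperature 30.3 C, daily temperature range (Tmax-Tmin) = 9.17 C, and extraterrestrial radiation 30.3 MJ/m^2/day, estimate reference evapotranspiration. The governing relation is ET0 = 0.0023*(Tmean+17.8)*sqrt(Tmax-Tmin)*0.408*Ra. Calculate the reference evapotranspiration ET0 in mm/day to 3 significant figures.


ET0 = 0.0023*(30.3+17.8)*sqrt(9.17)*0.408*30.3 = 4.14 mm/day
Therefore the reference evapotranspiration ET0 = 4.14 mm/day.
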